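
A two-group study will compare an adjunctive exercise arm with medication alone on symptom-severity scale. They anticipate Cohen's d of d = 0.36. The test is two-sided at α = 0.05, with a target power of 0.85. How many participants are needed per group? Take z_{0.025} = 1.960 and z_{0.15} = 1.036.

For two independent groups with equal n: n = 2·((z_{α/2} + z_β) / d)².
z_{α/2} + z_β = 1.960 + 1.036 = 2.996.
n = 2 × (2.996 / 0.36)² = 2 × 8.322² = 2 × 69.26 = 138.5.
Round up to the next whole participant.

n = 139 per group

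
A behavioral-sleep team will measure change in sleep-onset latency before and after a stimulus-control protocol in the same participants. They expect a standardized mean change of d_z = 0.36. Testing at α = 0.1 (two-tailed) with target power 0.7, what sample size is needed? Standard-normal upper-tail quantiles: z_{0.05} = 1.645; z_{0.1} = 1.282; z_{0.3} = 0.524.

n = 37 pairs

For a paired (one-sample on differences) test: n = ((z_{α/2} + z_β) / d)².
z_{α/2} + z_β = 1.645 + 0.524 = 2.169.
n = (2.169 / 0.36)² = 6.025² = 36.30.
Round up.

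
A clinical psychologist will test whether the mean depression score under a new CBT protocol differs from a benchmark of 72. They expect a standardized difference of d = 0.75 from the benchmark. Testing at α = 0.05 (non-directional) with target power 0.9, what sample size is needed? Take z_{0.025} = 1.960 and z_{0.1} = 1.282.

For a one-sample test: n = ((z_{α/2} + z_β) / d)².
z_{α/2} + z_β = 1.960 + 1.282 = 3.242.
n = (3.242 / 0.75)² = 4.323² = 18.69.
Round up.

n = 19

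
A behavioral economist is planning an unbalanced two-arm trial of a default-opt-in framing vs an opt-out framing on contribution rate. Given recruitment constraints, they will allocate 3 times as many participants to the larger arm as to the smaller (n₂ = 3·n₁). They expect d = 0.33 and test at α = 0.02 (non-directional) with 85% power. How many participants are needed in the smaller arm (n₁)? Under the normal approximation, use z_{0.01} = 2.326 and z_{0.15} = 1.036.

With allocation ratio k = n₂/n₁ = 3, Var(x̄₁−x̄₂) = σ²(1/n₁ + 1/(k·n₁)) = σ²·(k+1)/(k·n₁).
So n₁ = (1 + 1/k)·((z_{α/2} + z_β)/d)² = 1.333 × (3.362/0.33)².
n₁ = 1.333 × 103.79 = 138.4.
Round up: n₁ = 139, giving n₂ = 3 × 139 = 417.

n₁ = 139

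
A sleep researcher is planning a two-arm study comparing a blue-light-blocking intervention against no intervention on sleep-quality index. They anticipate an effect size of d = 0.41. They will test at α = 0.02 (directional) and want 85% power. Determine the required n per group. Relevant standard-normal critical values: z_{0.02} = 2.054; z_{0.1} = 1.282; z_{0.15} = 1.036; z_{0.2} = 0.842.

For two independent groups with equal n: n = 2·((z_{α} + z_β) / d)².
z_{α} + z_β = 2.054 + 1.036 = 3.090.
n = 2 × (3.090 / 0.41)² = 2 × 7.537² = 2 × 56.80 = 113.6.
Round up to the next whole participant.

n = 114 per group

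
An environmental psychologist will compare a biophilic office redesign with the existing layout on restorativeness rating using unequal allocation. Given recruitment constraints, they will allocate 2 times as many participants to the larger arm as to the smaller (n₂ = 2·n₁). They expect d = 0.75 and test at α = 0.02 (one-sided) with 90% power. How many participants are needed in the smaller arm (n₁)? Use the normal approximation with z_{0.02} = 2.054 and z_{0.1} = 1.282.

n₁ = 30

With allocation ratio k = n₂/n₁ = 2, Var(x̄₁−x̄₂) = σ²(1/n₁ + 1/(k·n₁)) = σ²·(k+1)/(k·n₁).
So n₁ = (1 + 1/k)·((z_{α} + z_β)/d)² = 1.500 × (3.336/0.75)².
n₁ = 1.500 × 19.78 = 29.7.
Round up: n₁ = 30, giving n₂ = 2 × 30 = 60.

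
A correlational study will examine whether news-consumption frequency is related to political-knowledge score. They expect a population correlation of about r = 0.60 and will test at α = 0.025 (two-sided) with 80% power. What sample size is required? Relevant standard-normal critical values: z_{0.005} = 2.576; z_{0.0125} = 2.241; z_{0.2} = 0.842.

Fisher's z: C = ½·ln((1+r)/(1−r)) = ½·ln(4.0000) = 0.6931.
n = ((z_{α/2} + z_β)/C)² + 3.
(2.241 + 0.842) / 0.6931 = 3.083 / 0.6931 = 4.448.
n = 4.448² + 3 = 19.79 + 3 = 22.8.
Round up.

n = 23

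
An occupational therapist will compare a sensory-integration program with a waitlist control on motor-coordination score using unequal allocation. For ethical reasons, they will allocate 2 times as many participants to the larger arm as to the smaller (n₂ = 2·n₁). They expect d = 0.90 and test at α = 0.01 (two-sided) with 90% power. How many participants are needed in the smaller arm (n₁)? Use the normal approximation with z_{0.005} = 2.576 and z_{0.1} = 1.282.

n₁ = 28

With allocation ratio k = n₂/n₁ = 2, Var(x̄₁−x̄₂) = σ²(1/n₁ + 1/(k·n₁)) = σ²·(k+1)/(k·n₁).
So n₁ = (1 + 1/k)·((z_{α/2} + z_β)/d)² = 1.500 × (3.858/0.90)².
n₁ = 1.500 × 18.38 = 27.6.
Round up: n₁ = 28, giving n₂ = 2 × 28 = 56.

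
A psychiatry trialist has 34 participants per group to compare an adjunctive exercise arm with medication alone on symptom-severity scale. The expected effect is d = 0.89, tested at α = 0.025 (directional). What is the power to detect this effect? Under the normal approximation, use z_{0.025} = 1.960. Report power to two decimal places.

For two equal groups, power = Φ(d·√(n/2) − z_{α}).
d·√(n/2) = 0.89 × √(34/2) = 0.89 × 4.123 = 3.670.
z_β = 3.670 − 1.960 = 1.710.
Power = Φ(1.710) = 0.956.

power ≈ 0.96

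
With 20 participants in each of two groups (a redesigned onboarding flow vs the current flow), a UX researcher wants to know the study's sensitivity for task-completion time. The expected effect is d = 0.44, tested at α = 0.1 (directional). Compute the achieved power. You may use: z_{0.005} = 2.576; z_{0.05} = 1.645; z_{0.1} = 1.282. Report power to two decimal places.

For two equal groups, power = Φ(d·√(n/2) − z_{α}).
d·√(n/2) = 0.44 × √(20/2) = 0.44 × 3.162 = 1.391.
z_β = 1.391 − 1.282 = 0.109.
Power = Φ(0.109) = 0.544.

power ≈ 0.54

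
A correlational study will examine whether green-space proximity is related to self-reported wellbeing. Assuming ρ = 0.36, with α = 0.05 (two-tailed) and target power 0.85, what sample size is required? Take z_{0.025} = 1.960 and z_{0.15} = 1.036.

Fisher's z: C = ½·ln((1+r)/(1−r)) = ½·ln(2.1250) = 0.3769.
n = ((z_{α/2} + z_β)/C)² + 3.
(1.960 + 1.036) / 0.3769 = 2.996 / 0.3769 = 7.949.
n = 7.949² + 3 = 63.19 + 3 = 66.2.
Round up.

n = 67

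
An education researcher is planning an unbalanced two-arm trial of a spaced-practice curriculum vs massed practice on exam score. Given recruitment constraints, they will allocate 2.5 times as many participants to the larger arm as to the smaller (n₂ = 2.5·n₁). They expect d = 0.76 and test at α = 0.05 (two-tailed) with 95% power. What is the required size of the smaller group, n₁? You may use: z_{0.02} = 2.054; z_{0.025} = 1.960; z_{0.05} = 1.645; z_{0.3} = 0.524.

n₁ = 32

With allocation ratio k = n₂/n₁ = 2.5, Var(x̄₁−x̄₂) = σ²(1/n₁ + 1/(k·n₁)) = σ²·(k+1)/(k·n₁).
So n₁ = (1 + 1/k)·((z_{α/2} + z_β)/d)² = 1.400 × (3.605/0.76)².
n₁ = 1.400 × 22.50 = 31.5.
Round up: n₁ = 32, giving n₂ = 2.5 × 32 = 80.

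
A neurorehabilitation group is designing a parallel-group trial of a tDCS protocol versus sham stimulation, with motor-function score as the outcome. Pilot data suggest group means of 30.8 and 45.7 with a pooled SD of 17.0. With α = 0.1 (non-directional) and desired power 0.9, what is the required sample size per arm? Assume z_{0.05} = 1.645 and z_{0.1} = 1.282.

Cohen's d = |M₁ − M₂| / SD_pooled = |30.8 − 45.7| / 17.0 = 14.9 / 17.0 = 0.876.
For two independent groups with equal n: n = 2·((z_{α/2} + z_β) / d)².
z_{α/2} + z_β = 1.645 + 1.282 = 2.927.
n = 2 × (2.927 / 0.876)² = 2 × 3.341² = 2 × 11.16 = 22.3.
Round up to the next whole participant.

n = 23 per group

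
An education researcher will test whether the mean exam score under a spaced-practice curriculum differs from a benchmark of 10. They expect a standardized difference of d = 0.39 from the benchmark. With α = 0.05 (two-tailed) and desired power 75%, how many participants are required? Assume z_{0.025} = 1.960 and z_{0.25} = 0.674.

For a one-sample test: n = ((z_{α/2} + z_β) / d)².
z_{α/2} + z_β = 1.960 + 0.674 = 2.634.
n = (2.634 / 0.39)² = 6.754² = 45.61.
Round up.

n = 46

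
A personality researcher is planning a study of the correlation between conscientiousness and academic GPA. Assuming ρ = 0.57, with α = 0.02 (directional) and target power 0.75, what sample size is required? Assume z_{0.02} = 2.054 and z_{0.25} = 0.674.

Fisher's z: C = ½·ln((1+r)/(1−r)) = ½·ln(3.6512) = 0.6475.
n = ((z_{α} + z_β)/C)² + 3.
(2.054 + 0.674) / 0.6475 = 2.728 / 0.6475 = 4.213.
n = 4.213² + 3 = 17.75 + 3 = 20.8.
Round up.

n = 21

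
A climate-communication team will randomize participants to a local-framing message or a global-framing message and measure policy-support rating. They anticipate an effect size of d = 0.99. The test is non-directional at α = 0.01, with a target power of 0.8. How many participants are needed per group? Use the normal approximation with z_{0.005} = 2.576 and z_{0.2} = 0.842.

n = 24 per group

For two independent groups with equal n: n = 2·((z_{α/2} + z_β) / d)².
z_{α/2} + z_β = 2.576 + 0.842 = 3.418.
n = 2 × (3.418 / 0.99)² = 2 × 3.453² = 2 × 11.92 = 23.8.
Round up to the next whole participant.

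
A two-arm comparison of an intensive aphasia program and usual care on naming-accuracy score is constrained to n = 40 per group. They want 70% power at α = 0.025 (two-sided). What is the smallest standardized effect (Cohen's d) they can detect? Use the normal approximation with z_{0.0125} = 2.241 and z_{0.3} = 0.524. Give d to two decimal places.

For two independent groups of n = 40 each: d_min = (z_{α/2} + z_β)·√(2/n).
z-sum = 2.241 + 0.524 = 2.765.
d_min = 2.765 × √(2/40) = 2.765 × 0.2236 = 0.618.

d_min ≈ 0.62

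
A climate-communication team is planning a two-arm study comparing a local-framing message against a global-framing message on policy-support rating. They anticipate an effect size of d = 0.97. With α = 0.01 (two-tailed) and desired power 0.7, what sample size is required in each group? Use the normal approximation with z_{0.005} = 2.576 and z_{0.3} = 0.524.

For two independent groups with equal n: n = 2·((z_{α/2} + z_β) / d)².
z_{α/2} + z_β = 2.576 + 0.524 = 3.100.
n = 2 × (3.100 / 0.97)² = 2 × 3.196² = 2 × 10.21 = 20.4.
Round up to the next whole participant.

n = 21 per group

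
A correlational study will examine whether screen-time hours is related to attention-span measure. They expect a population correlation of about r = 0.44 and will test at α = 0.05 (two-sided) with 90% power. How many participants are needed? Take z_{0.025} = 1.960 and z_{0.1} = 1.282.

Fisher's z: C = ½·ln((1+r)/(1−r)) = ½·ln(2.5714) = 0.4722.
n = ((z_{α/2} + z_β)/C)² + 3.
(1.960 + 1.282) / 0.4722 = 3.242 / 0.4722 = 6.866.
n = 6.866² + 3 = 47.14 + 3 = 50.1.
Round up.

n = 51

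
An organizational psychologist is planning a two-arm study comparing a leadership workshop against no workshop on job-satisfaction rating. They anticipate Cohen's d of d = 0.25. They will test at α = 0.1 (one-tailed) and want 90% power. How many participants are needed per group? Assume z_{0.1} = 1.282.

For two independent groups with equal n: n = 2·((z_{α} + z_β) / d)².
z_{α} + z_β = 1.282 + 1.282 = 2.564.
n = 2 × (2.564 / 0.25)² = 2 × 10.256² = 2 × 105.19 = 210.4.
Round up to the next whole participant.

n = 211 per group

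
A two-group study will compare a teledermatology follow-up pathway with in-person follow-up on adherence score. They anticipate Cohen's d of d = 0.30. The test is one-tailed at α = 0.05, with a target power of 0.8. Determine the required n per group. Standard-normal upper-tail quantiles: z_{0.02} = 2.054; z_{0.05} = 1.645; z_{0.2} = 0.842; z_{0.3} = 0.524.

For two independent groups with equal n: n = 2·((z_{α} + z_β) / d)².
z_{α} + z_β = 1.645 + 0.842 = 2.487.
n = 2 × (2.487 / 0.30)² = 2 × 8.290² = 2 × 68.72 = 137.4.
Round up to the next whole participant.

n = 138 per group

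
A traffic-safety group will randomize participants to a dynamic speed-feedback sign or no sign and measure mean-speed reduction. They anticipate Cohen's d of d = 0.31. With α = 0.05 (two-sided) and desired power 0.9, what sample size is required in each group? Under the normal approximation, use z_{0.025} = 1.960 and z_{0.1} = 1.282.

For two independent groups with equal n: n = 2·((z_{α/2} + z_β) / d)².
z_{α/2} + z_β = 1.960 + 1.282 = 3.242.
n = 2 × (3.242 / 0.31)² = 2 × 10.458² = 2 × 109.37 = 218.7.
Round up to the next whole participant.

n = 219 per group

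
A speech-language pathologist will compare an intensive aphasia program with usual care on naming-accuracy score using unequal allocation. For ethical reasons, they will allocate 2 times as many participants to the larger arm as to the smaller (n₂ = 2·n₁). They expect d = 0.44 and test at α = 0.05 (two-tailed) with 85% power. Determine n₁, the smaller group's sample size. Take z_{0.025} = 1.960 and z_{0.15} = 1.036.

n₁ = 70

With allocation ratio k = n₂/n₁ = 2, Var(x̄₁−x̄₂) = σ²(1/n₁ + 1/(k·n₁)) = σ²·(k+1)/(k·n₁).
So n₁ = (1 + 1/k)·((z_{α/2} + z_β)/d)² = 1.500 × (2.996/0.44)².
n₁ = 1.500 × 46.36 = 69.5.
Round up: n₁ = 70, giving n₂ = 2 × 70 = 140.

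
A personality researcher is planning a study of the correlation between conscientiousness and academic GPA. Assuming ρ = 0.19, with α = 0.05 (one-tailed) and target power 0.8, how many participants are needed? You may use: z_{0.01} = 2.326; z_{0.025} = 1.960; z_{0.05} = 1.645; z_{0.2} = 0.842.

n = 171

Fisher's z: C = ½·ln((1+r)/(1−r)) = ½·ln(1.4691) = 0.1923.
n = ((z_{α} + z_β)/C)² + 3.
(1.645 + 0.842) / 0.1923 = 2.487 / 0.1923 = 12.933.
n = 12.933² + 3 = 167.26 + 3 = 170.3.
Round up.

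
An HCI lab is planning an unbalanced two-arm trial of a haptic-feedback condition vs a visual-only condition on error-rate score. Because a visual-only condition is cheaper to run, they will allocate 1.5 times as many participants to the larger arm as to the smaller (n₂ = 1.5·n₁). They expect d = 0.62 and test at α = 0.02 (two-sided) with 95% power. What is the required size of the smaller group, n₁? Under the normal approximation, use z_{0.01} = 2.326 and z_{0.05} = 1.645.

n₁ = 69

With allocation ratio k = n₂/n₁ = 1.5, Var(x̄₁−x̄₂) = σ²(1/n₁ + 1/(k·n₁)) = σ²·(k+1)/(k·n₁).
So n₁ = (1 + 1/k)·((z_{α/2} + z_β)/d)² = 1.667 × (3.971/0.62)².
n₁ = 1.667 × 41.02 = 68.4.
Round up: n₁ = 69, giving n₂ = ⌈1.5 × 69⌉ = ⌈103.5⌉ = 104.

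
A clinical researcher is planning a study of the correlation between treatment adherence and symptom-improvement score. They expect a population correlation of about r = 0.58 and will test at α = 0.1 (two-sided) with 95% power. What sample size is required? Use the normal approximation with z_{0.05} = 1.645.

n = 28

Fisher's z: C = ½·ln((1+r)/(1−r)) = ½·ln(3.7619) = 0.6625.
n = ((z_{α/2} + z_β)/C)² + 3.
(1.645 + 1.645) / 0.6625 = 3.290 / 0.6625 = 4.966.
n = 4.966² + 3 = 24.66 + 3 = 27.7.
Round up.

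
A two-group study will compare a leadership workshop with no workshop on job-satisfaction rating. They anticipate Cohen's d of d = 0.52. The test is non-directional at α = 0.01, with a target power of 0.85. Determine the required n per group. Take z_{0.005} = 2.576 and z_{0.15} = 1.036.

n = 97 per group

For two independent groups with equal n: n = 2·((z_{α/2} + z_β) / d)².
z_{α/2} + z_β = 2.576 + 1.036 = 3.612.
n = 2 × (3.612 / 0.52)² = 2 × 6.946² = 2 × 48.25 = 96.5.
Round up to the next whole participant.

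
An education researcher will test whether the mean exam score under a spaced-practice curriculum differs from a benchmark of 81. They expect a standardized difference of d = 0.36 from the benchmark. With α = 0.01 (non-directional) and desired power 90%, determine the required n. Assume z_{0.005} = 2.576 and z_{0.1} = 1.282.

n = 115

For a one-sample test: n = ((z_{α/2} + z_β) / d)².
z_{α/2} + z_β = 2.576 + 1.282 = 3.858.
n = (3.858 / 0.36)² = 10.717² = 114.85.
Round up.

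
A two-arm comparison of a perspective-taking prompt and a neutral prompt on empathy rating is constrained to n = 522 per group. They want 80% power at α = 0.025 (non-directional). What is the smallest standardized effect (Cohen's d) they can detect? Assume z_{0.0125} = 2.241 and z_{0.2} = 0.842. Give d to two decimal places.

d_min ≈ 0.19

For two independent groups of n = 522 each: d_min = (z_{α/2} + z_β)·√(2/n).
z-sum = 2.241 + 0.842 = 3.083.
d_min = 3.083 × √(2/522) = 3.083 × 0.0619 = 0.191.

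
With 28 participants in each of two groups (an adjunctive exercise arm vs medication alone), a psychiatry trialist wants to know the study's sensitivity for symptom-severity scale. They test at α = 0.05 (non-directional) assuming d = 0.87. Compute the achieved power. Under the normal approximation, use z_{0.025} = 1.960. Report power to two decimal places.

power ≈ 0.90

For two equal groups, power = Φ(d·√(n/2) − z_{α/2}).
d·√(n/2) = 0.87 × √(28/2) = 0.87 × 3.742 = 3.255.
z_β = 3.255 − 1.960 = 1.295.
Power = Φ(1.295) = 0.902.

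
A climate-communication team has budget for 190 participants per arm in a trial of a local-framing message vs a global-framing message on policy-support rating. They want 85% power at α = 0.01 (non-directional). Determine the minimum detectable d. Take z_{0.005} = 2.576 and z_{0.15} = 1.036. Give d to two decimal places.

For two independent groups of n = 190 each: d_min = (z_{α/2} + z_β)·√(2/n).
z-sum = 2.576 + 1.036 = 3.612.
d_min = 3.612 × √(2/190) = 3.612 × 0.1026 = 0.371.

d_min ≈ 0.37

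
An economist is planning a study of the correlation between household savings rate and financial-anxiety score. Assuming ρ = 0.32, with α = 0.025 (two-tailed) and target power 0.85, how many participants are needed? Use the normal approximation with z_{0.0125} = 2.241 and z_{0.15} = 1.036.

n = 101

Fisher's z: C = ½·ln((1+r)/(1−r)) = ½·ln(1.9412) = 0.3316.
n = ((z_{α/2} + z_β)/C)² + 3.
(2.241 + 1.036) / 0.3316 = 3.277 / 0.3316 = 9.882.
n = 9.882² + 3 = 97.66 + 3 = 100.7.
Round up.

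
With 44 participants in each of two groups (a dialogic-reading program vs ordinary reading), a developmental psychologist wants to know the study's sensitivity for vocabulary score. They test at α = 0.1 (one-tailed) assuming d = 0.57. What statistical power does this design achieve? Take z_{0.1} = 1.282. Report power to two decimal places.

power ≈ 0.92

For two equal groups, power = Φ(d·√(n/2) − z_{α}).
d·√(n/2) = 0.57 × √(44/2) = 0.57 × 4.690 = 2.674.
z_β = 2.674 − 1.282 = 1.392.
Power = Φ(1.392) = 0.918.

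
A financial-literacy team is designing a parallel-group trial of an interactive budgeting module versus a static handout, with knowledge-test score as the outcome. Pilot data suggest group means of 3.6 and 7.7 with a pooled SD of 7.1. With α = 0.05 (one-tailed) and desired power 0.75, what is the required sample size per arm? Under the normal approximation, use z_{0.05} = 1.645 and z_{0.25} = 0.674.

n = 33 per group

Cohen's d = |M₁ − M₂| / SD_pooled = |3.6 − 7.7| / 7.1 = 4.1 / 7.1 = 0.577.
For two independent groups with equal n: n = 2·((z_{α} + z_β) / d)².
z_{α} + z_β = 1.645 + 0.674 = 2.319.
n = 2 × (2.319 / 0.577)² = 2 × 4.019² = 2 × 16.15 = 32.3.
Round up to the next whole participant.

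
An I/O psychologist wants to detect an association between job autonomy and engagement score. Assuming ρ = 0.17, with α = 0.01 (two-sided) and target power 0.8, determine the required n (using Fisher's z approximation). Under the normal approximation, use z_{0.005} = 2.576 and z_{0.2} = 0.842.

n = 400

Fisher's z: C = ½·ln((1+r)/(1−r)) = ½·ln(1.4096) = 0.1717.
n = ((z_{α/2} + z_β)/C)² + 3.
(2.576 + 0.842) / 0.1717 = 3.418 / 0.1717 = 19.907.
n = 19.907² + 3 = 396.28 + 3 = 399.3.
Round up.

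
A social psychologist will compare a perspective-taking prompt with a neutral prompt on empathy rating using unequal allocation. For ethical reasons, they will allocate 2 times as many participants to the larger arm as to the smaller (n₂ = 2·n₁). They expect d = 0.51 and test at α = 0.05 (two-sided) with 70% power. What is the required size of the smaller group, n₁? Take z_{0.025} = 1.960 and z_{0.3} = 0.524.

With allocation ratio k = n₂/n₁ = 2, Var(x̄₁−x̄₂) = σ²(1/n₁ + 1/(k·n₁)) = σ²·(k+1)/(k·n₁).
So n₁ = (1 + 1/k)·((z_{α/2} + z_β)/d)² = 1.500 × (2.484/0.51)².
n₁ = 1.500 × 23.72 = 35.6.
Round up: n₁ = 36, giving n₂ = 2 × 36 = 72.

n₁ = 36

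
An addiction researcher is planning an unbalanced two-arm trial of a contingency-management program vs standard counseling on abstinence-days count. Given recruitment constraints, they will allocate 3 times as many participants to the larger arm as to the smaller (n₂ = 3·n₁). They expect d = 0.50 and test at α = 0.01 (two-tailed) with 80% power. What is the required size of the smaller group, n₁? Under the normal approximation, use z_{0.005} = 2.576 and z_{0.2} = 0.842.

n₁ = 63

With allocation ratio k = n₂/n₁ = 3, Var(x̄₁−x̄₂) = σ²(1/n₁ + 1/(k·n₁)) = σ²·(k+1)/(k·n₁).
So n₁ = (1 + 1/k)·((z_{α/2} + z_β)/d)² = 1.333 × (3.418/0.50)².
n₁ = 1.333 × 46.73 = 62.3.
Round up: n₁ = 63, giving n₂ = 3 × 63 = 189.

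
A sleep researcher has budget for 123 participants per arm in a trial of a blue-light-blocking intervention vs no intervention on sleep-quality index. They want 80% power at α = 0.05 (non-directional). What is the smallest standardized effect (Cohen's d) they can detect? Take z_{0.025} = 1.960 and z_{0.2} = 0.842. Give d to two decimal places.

For two independent groups of n = 123 each: d_min = (z_{α/2} + z_β)·√(2/n).
z-sum = 1.960 + 0.842 = 2.802.
d_min = 2.802 × √(2/123) = 2.802 × 0.1275 = 0.357.

d_min ≈ 0.36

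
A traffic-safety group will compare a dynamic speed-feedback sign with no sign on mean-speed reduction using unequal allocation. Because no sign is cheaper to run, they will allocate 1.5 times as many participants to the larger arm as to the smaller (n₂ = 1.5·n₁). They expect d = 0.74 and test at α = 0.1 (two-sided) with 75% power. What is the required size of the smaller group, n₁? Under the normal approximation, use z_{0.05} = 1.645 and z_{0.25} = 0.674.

n₁ = 17

With allocation ratio k = n₂/n₁ = 1.5, Var(x̄₁−x̄₂) = σ²(1/n₁ + 1/(k·n₁)) = σ²·(k+1)/(k·n₁).
So n₁ = (1 + 1/k)·((z_{α/2} + z_β)/d)² = 1.667 × (2.319/0.74)².
n₁ = 1.667 × 9.82 = 16.4.
Round up: n₁ = 17, giving n₂ = ⌈1.5 × 17⌉ = ⌈25.5⌉ = 26.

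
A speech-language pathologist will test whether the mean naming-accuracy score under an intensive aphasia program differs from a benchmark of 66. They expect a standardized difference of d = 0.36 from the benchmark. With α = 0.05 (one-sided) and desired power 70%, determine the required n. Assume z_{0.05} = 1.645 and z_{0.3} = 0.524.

n = 37

For a one-sample test: n = ((z_{α} + z_β) / d)².
z_{α} + z_β = 1.645 + 0.524 = 2.169.
n = (2.169 / 0.36)² = 6.025² = 36.30.
Round up.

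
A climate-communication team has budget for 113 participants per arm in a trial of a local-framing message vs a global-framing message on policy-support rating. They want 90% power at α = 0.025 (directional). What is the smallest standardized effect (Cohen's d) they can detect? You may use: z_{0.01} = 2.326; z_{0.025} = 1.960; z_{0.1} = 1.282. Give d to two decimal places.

d_min ≈ 0.43

For two independent groups of n = 113 each: d_min = (z_{α} + z_β)·√(2/n).
z-sum = 1.960 + 1.282 = 3.242.
d_min = 3.242 × √(2/113) = 3.242 × 0.1330 = 0.431.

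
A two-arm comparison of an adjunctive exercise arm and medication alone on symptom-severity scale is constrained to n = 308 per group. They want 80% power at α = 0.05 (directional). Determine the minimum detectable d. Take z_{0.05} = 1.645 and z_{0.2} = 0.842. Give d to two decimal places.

d_min ≈ 0.20

For two independent groups of n = 308 each: d_min = (z_{α} + z_β)·√(2/n).
z-sum = 1.645 + 0.842 = 2.487.
d_min = 2.487 × √(2/308) = 2.487 × 0.0806 = 0.200.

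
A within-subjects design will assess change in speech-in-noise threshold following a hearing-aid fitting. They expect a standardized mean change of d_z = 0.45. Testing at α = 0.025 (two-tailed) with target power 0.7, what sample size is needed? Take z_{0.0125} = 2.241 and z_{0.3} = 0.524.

For a paired (one-sample on differences) test: n = ((z_{α/2} + z_β) / d)².
z_{α/2} + z_β = 2.241 + 0.524 = 2.765.
n = (2.765 / 0.45)² = 6.144² = 37.75.
Round up.

n = 38 pairs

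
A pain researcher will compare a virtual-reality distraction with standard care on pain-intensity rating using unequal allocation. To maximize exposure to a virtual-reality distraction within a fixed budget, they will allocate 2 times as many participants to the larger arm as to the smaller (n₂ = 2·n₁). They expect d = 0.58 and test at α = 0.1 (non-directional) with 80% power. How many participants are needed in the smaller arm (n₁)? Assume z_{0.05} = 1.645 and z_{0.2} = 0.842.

With allocation ratio k = n₂/n₁ = 2, Var(x̄₁−x̄₂) = σ²(1/n₁ + 1/(k·n₁)) = σ²·(k+1)/(k·n₁).
So n₁ = (1 + 1/k)·((z_{α/2} + z_β)/d)² = 1.500 × (2.487/0.58)².
n₁ = 1.500 × 18.39 = 27.6.
Round up: n₁ = 28, giving n₂ = 2 × 28 = 56.

n₁ = 28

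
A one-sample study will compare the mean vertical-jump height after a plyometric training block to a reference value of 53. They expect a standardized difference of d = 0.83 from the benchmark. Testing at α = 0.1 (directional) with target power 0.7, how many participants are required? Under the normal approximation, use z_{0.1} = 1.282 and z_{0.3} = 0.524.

For a one-sample test: n = ((z_{α} + z_β) / d)².
z_{α} + z_β = 1.282 + 0.524 = 1.806.
n = (1.806 / 0.83)² = 2.176² = 4.73.
Round up.

n = 5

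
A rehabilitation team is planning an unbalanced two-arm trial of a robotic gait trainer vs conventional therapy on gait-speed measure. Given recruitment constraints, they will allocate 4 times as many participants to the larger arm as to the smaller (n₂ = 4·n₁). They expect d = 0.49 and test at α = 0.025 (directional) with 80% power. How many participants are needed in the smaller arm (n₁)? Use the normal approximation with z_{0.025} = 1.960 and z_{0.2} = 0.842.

With allocation ratio k = n₂/n₁ = 4, Var(x̄₁−x̄₂) = σ²(1/n₁ + 1/(k·n₁)) = σ²·(k+1)/(k·n₁).
So n₁ = (1 + 1/k)·((z_{α} + z_β)/d)² = 1.250 × (2.802/0.49)².
n₁ = 1.250 × 32.70 = 40.9.
Round up: n₁ = 41, giving n₂ = 4 × 41 = 164.

n₁ = 41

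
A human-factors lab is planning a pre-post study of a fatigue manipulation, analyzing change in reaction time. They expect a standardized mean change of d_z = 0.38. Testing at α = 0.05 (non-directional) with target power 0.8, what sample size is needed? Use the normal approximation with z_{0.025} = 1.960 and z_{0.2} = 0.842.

n = 55 pairs

For a paired (one-sample on differences) test: n = ((z_{α/2} + z_β) / d)².
z_{α/2} + z_β = 1.960 + 0.842 = 2.802.
n = (2.802 / 0.38)² = 7.374² = 54.37.
Round up.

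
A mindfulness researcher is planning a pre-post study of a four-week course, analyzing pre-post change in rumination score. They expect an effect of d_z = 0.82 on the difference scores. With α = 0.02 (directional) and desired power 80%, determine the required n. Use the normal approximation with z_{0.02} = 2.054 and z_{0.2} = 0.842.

For a paired (one-sample on differences) test: n = ((z_{α} + z_β) / d)².
z_{α} + z_β = 2.054 + 0.842 = 2.896.
n = (2.896 / 0.82)² = 3.532² = 12.47.
Round up.

n = 13 pairs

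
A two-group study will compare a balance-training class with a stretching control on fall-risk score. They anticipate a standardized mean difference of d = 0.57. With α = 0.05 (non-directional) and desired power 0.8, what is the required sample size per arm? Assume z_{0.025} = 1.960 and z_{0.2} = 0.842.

For two independent groups with equal n: n = 2·((z_{α/2} + z_β) / d)².
z_{α/2} + z_β = 1.960 + 0.842 = 2.802.
n = 2 × (2.802 / 0.57)² = 2 × 4.916² = 2 × 24.16 = 48.3.
Round up to the next whole participant.

n = 49 per group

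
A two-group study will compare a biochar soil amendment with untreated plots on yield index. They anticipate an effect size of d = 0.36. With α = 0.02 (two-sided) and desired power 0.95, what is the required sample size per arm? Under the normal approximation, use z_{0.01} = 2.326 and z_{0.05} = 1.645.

n = 244 per group

For two independent groups with equal n: n = 2·((z_{α/2} + z_β) / d)².
z_{α/2} + z_β = 2.326 + 1.645 = 3.971.
n = 2 × (3.971 / 0.36)² = 2 × 11.031² = 2 × 121.67 = 243.3.
Round up to the next whole participant.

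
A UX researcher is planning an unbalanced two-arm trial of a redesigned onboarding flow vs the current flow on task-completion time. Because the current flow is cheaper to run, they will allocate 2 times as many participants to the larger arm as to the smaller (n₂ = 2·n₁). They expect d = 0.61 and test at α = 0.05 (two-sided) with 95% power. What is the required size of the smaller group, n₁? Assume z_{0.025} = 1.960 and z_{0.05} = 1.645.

With allocation ratio k = n₂/n₁ = 2, Var(x̄₁−x̄₂) = σ²(1/n₁ + 1/(k·n₁)) = σ²·(k+1)/(k·n₁).
So n₁ = (1 + 1/k)·((z_{α/2} + z_β)/d)² = 1.500 × (3.605/0.61)².
n₁ = 1.500 × 34.93 = 52.4.
Round up: n₁ = 53, giving n₂ = 2 × 53 = 106.

n₁ = 53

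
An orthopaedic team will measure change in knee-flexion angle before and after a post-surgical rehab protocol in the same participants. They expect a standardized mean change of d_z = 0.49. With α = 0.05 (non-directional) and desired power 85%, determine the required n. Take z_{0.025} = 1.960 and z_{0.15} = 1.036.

n = 38 pairs

For a paired (one-sample on differences) test: n = ((z_{α/2} + z_β) / d)².
z_{α/2} + z_β = 1.960 + 1.036 = 2.996.
n = (2.996 / 0.49)² = 6.114² = 37.38.
Round up.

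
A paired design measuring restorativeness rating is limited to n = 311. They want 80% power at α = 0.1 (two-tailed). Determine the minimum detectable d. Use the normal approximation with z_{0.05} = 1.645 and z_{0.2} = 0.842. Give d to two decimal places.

For a single sample (or paired design) of n = 311: d_min = (z_{α/2} + z_β)/√n.
z-sum = 1.645 + 0.842 = 2.487.
d_min = 2.487 / √311 = 2.487 / 17.635 = 0.141.

d_min ≈ 0.14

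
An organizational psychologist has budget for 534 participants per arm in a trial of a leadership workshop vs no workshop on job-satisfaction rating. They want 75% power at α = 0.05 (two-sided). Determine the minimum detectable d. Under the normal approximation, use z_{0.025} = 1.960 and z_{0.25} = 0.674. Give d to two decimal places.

For two independent groups of n = 534 each: d_min = (z_{α/2} + z_β)·√(2/n).
z-sum = 1.960 + 0.674 = 2.634.
d_min = 2.634 × √(2/534) = 2.634 × 0.0612 = 0.161.

d_min ≈ 0.16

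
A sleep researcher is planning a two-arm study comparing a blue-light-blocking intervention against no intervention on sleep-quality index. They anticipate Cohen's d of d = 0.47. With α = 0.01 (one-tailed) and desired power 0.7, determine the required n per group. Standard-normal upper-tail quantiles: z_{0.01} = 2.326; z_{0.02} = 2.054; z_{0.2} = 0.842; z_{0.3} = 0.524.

For two independent groups with equal n: n = 2·((z_{α} + z_β) / d)².
z_{α} + z_β = 2.326 + 0.524 = 2.850.
n = 2 × (2.850 / 0.47)² = 2 × 6.064² = 2 × 36.77 = 73.5.
Round up to the next whole participant.

n = 74 per group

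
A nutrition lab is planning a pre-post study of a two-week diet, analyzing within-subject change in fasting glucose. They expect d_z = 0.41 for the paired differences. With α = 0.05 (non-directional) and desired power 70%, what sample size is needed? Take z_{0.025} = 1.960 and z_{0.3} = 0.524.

n = 37 pairs

For a paired (one-sample on differences) test: n = ((z_{α/2} + z_β) / d)².
z_{α/2} + z_β = 1.960 + 0.524 = 2.484.
n = (2.484 / 0.41)² = 6.059² = 36.71.
Round up.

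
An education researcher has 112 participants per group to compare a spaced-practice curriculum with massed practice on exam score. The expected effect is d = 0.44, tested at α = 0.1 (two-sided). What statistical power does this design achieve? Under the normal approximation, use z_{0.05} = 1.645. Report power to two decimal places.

power ≈ 0.95

For two equal groups, power = Φ(d·√(n/2) − z_{α/2}).
d·√(n/2) = 0.44 × √(112/2) = 0.44 × 7.483 = 3.293.
z_β = 3.293 − 1.645 = 1.648.
Power = Φ(1.648) = 0.950.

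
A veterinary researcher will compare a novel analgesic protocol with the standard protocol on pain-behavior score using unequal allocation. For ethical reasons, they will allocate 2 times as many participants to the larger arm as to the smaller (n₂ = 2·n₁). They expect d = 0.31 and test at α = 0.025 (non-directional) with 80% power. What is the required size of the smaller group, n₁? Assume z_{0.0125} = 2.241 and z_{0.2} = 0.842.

With allocation ratio k = n₂/n₁ = 2, Var(x̄₁−x̄₂) = σ²(1/n₁ + 1/(k·n₁)) = σ²·(k+1)/(k·n₁).
So n₁ = (1 + 1/k)·((z_{α/2} + z_β)/d)² = 1.500 × (3.083/0.31)².
n₁ = 1.500 × 98.91 = 148.4.
Round up: n₁ = 149, giving n₂ = 2 × 149 = 298.

n₁ = 149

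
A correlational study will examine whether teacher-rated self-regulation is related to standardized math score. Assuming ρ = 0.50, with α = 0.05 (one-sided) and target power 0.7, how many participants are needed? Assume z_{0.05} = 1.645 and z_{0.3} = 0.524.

Fisher's z: C = ½·ln((1+r)/(1−r)) = ½·ln(3.0000) = 0.5493.
n = ((z_{α} + z_β)/C)² + 3.
(1.645 + 0.524) / 0.5493 = 2.169 / 0.5493 = 3.949.
n = 3.949² + 3 = 15.59 + 3 = 18.6.
Round up.

n = 19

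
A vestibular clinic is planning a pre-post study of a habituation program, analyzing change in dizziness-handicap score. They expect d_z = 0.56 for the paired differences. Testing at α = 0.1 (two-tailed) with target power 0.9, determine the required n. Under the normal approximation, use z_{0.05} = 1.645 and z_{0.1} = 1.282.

n = 28 pairs

For a paired (one-sample on differences) test: n = ((z_{α/2} + z_β) / d)².
z_{α/2} + z_β = 1.645 + 1.282 = 2.927.
n = (2.927 / 0.56)² = 5.227² = 27.32.
Round up.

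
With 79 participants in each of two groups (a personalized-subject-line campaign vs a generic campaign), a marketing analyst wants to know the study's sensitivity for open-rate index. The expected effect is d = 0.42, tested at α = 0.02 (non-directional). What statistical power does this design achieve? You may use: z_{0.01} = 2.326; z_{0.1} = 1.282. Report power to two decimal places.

For two equal groups, power = Φ(d·√(n/2) − z_{α/2}).
d·√(n/2) = 0.42 × √(79/2) = 0.42 × 6.285 = 2.640.
z_β = 2.640 − 2.326 = 0.314.
Power = Φ(0.314) = 0.623.

power ≈ 0.62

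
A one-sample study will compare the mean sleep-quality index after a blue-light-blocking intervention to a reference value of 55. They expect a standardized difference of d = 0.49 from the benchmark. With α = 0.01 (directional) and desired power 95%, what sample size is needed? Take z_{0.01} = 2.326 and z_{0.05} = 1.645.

For a one-sample test: n = ((z_{α} + z_β) / d)².
z_{α} + z_β = 2.326 + 1.645 = 3.971.
n = (3.971 / 0.49)² = 8.104² = 65.68.
Round up.

n = 66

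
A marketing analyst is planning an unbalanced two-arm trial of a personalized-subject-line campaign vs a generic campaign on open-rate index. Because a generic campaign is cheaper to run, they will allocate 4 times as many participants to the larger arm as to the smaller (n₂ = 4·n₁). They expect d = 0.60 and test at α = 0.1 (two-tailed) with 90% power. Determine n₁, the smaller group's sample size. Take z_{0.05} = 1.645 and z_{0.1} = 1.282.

n₁ = 30

With allocation ratio k = n₂/n₁ = 4, Var(x̄₁−x̄₂) = σ²(1/n₁ + 1/(k·n₁)) = σ²·(k+1)/(k·n₁).
So n₁ = (1 + 1/k)·((z_{α/2} + z_β)/d)² = 1.250 × (2.927/0.60)².
n₁ = 1.250 × 23.80 = 29.7.
Round up: n₁ = 30, giving n₂ = 4 × 30 = 120.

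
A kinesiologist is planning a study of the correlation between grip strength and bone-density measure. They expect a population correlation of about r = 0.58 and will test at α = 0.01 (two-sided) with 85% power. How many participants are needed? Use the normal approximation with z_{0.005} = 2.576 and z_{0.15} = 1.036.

Fisher's z: C = ½·ln((1+r)/(1−r)) = ½·ln(3.7619) = 0.6625.
n = ((z_{α/2} + z_β)/C)² + 3.
(2.576 + 1.036) / 0.6625 = 3.612 / 0.6625 = 5.452.
n = 5.452² + 3 = 29.73 + 3 = 32.7.
Round up.

n = 33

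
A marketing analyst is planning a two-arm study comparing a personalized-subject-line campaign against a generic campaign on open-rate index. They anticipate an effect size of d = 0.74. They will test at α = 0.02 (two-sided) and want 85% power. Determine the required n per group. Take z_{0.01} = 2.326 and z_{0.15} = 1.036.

For two independent groups with equal n: n = 2·((z_{α/2} + z_β) / d)².
z_{α/2} + z_β = 2.326 + 1.036 = 3.362.
n = 2 × (3.362 / 0.74)² = 2 × 4.543² = 2 × 20.64 = 41.3.
Round up to the next whole participant.

n = 42 per group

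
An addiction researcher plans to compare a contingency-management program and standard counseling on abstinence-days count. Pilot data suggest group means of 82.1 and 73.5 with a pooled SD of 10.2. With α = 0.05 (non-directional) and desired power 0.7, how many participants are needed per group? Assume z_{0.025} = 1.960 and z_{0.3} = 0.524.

n = 18 per group

Cohen's d = |M₁ − M₂| / SD_pooled = |82.1 − 73.5| / 10.2 = 8.6 / 10.2 = 0.843.
For two independent groups with equal n: n = 2·((z_{α/2} + z_β) / d)².
z_{α/2} + z_β = 1.960 + 0.524 = 2.484.
n = 2 × (2.484 / 0.843)² = 2 × 2.947² = 2 × 8.68 = 17.4.
Round up to the next whole participant.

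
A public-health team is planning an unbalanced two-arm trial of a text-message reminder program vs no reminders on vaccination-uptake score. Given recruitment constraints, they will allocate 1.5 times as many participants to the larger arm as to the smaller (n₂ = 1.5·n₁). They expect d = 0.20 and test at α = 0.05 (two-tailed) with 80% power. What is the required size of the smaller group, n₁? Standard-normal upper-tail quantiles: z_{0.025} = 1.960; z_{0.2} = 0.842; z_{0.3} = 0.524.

n₁ = 328

With allocation ratio k = n₂/n₁ = 1.5, Var(x̄₁−x̄₂) = σ²(1/n₁ + 1/(k·n₁)) = σ²·(k+1)/(k·n₁).
So n₁ = (1 + 1/k)·((z_{α/2} + z_β)/d)² = 1.667 × (2.802/0.20)².
n₁ = 1.667 × 196.28 = 327.1.
Round up: n₁ = 328, giving n₂ = 1.5 × 328 = 492.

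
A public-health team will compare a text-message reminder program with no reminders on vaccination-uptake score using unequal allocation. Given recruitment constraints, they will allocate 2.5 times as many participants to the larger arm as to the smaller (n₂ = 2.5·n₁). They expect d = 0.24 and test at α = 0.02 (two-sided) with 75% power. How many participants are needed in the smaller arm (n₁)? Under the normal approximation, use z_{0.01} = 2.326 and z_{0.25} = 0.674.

n₁ = 219

With allocation ratio k = n₂/n₁ = 2.5, Var(x̄₁−x̄₂) = σ²(1/n₁ + 1/(k·n₁)) = σ²·(k+1)/(k·n₁).
So n₁ = (1 + 1/k)·((z_{α/2} + z_β)/d)² = 1.400 × (3.000/0.24)².
n₁ = 1.400 × 156.25 = 218.8.
Round up: n₁ = 219, giving n₂ = ⌈2.5 × 219⌉ = ⌈547.5⌉ = 548.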